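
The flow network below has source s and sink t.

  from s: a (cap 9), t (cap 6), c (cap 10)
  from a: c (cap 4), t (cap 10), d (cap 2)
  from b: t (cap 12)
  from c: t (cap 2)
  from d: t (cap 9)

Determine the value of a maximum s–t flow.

17

Augment s→t: bottleneck 6, flow now 6.
Augment s→a→t: bottleneck 9, flow now 15.
Augment s→c→t: bottleneck 2, flow now 17.
No augmenting path remains; maximum flow = 17.
In the residual graph, reachable from s: {s, c}.
Min-cut edges: s→a (9), s→t (6), c→t (2); capacity 9 + 6 + 2 = 17.
This cut is saturated, so no flow can exceed 17.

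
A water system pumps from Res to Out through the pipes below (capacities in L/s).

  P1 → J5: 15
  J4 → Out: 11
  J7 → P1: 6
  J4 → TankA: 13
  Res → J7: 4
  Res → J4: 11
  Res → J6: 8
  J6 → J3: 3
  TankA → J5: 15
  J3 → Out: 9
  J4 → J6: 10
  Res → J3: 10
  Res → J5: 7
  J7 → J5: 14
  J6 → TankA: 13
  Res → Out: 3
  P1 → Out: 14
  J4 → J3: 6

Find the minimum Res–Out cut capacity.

Augment Res→Out: bottleneck 3, flow now 3.
Augment Res→J4→Out: bottleneck 11, flow now 14.
Augment Res→J3→Out: bottleneck 9, flow now 23.
Augment Res→J7→P1→Out: bottleneck 4, flow now 27.
No augmenting path remains; maximum flow = 27.
By max-flow min-cut, the minimum cut capacity equals the max flow.
In the residual graph, reachable from Res: {Res, J6, TankA, J5, J3}.
Min-cut edges: Res→J4 (11), Res→J7 (4), Res→Out (3), J3→Out (9); capacity 11 + 4 + 3 + 9 = 27.

27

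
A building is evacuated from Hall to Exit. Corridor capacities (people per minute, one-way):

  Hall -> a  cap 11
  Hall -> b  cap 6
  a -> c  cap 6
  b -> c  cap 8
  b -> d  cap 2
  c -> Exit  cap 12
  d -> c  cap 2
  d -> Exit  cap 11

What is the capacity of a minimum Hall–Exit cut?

Augment Hall→a→c→Exit: bottleneck 6, flow now 6.
Augment Hall→b→c→Exit: bottleneck 6, flow now 12.
No augmenting path remains; maximum flow = 12.
By max-flow min-cut, the minimum cut capacity equals the max flow.
In the residual graph, reachable from Hall: {Hall, a}.
Min-cut edges: Hall→b (6), a→c (6); capacity 6 + 6 = 12.

12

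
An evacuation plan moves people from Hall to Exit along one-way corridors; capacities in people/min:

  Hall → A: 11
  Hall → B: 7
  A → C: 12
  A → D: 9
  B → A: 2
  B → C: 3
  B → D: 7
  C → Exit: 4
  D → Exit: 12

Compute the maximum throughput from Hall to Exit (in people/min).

Augment Hall→A→C→Exit: bottleneck 4, flow now 4.
Augment Hall→A→D→Exit: bottleneck 7, flow now 11.
Augment Hall→B→D→Exit: bottleneck 5, flow now 16.
No augmenting path remains; maximum flow = 16.
In the residual graph, reachable from Hall: {Hall, A, B, C, D}.
Min-cut edges: C→Exit (4), D→Exit (12); capacity 4 + 12 = 16.
This cut is saturated, so no flow can exceed 16.

16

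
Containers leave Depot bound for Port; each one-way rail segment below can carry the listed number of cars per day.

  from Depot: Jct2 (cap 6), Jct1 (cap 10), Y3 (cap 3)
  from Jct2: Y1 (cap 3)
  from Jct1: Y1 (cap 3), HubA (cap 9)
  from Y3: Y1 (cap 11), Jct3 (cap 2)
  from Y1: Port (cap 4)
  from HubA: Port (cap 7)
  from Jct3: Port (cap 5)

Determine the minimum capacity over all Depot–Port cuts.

13

Augment Depot→Jct2→Y1→Port: bottleneck 3, flow now 3.
Augment Depot→Jct1→Y1→Port: bottleneck 1, flow now 4.
Augment Depot→Jct1→HubA→Port: bottleneck 7, flow now 11.
Augment Depot→Y3→Jct3→Port: bottleneck 2, flow now 13.
No augmenting path remains; maximum flow = 13.
By max-flow min-cut, the minimum cut capacity equals the max flow.
In the residual graph, reachable from Depot: {Depot, Jct2, Jct1, Y3, Y1, HubA}.
Min-cut edges: Y3→Jct3 (2), Y1→Port (4), HubA→Port (7); capacity 2 + 4 + 7 = 13.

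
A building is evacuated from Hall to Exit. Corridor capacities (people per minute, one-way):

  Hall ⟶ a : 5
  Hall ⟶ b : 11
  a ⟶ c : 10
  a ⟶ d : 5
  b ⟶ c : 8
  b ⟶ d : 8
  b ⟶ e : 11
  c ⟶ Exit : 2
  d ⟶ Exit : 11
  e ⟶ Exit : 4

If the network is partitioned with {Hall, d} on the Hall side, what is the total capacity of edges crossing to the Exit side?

27

Edges leaving {Hall, d}: Hall→a (5), Hall→b (11), d→Exit (11).
Cut capacity = 5 + 11 + 11 = 27.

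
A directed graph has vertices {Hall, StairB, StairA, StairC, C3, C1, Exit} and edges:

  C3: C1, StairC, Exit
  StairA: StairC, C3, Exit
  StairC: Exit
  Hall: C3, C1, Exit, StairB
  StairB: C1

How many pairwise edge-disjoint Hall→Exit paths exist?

2

Assign every edge capacity 1; by Menger, the answer equals the max flow.
Path Hall→Exit (+1); total 1.
Path Hall→C3→Exit (+1); total 2.
No residual Hall→Exit path; max flow = 2.
Certifying cut of size 2: {Hall→C3, Hall→Exit}.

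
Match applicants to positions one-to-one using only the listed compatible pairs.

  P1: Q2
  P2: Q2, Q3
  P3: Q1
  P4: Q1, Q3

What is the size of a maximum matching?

Unit-capacity flow: source→left, listed edges, right→sink; max matching = max flow.
Augmenting path P1→Q2 (+1); matched 1.
Augmenting path P2→Q3 (+1); matched 2.
Augmenting path P3→Q1 (+1); matched 3.
No augmenting path remains; maximum matching = 3.
König certificate: {Q1, Q2, Q3} is a vertex cover of size 3 (every listed pair touches it), so no matching can be larger.

3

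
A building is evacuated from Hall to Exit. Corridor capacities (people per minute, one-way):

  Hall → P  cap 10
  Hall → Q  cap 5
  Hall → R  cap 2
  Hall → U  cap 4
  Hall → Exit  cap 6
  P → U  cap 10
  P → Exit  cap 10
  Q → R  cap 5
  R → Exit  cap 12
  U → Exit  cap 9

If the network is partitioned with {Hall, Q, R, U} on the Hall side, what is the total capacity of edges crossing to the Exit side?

Edges leaving {Hall, Q, R, U}: Hall→P (10), Hall→Exit (6), R→Exit (12), U→Exit (9).
Cut capacity = 10 + 6 + 12 + 9 = 37.

37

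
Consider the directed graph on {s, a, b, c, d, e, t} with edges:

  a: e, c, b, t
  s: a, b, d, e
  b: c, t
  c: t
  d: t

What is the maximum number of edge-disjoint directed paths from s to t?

Assign every edge capacity 1; by Menger, the answer equals the max flow.
Path s→a→t (+1); total 1.
Path s→b→t (+1); total 2.
Path s→d→t (+1); total 3.
No residual s→t path; max flow = 3.
Certifying cut of size 3: {s→a, s→b, s→d}.

3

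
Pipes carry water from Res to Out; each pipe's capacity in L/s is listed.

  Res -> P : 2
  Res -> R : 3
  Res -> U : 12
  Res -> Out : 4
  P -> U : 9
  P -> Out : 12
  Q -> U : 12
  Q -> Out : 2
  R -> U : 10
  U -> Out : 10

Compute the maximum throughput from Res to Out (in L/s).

Augment Res→Out: bottleneck 4, flow now 4.
Augment Res→P→Out: bottleneck 2, flow now 6.
Augment Res→U→Out: bottleneck 10, flow now 16.
No augmenting path remains; maximum flow = 16.
In the residual graph, reachable from Res: {Res, R, U}.
Min-cut edges: Res→P (2), Res→Out (4), U→Out (10); capacity 2 + 4 + 10 = 16.
This cut is saturated, so no flow can exceed 16.

16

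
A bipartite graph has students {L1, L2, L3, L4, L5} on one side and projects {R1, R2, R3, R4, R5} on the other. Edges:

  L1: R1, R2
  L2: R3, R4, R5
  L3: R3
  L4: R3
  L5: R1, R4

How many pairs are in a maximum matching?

4

Unit-capacity flow: source→left, listed edges, right→sink; max matching = max flow.
Augmenting path L1→R1 (+1); matched 1.
Augmenting path L2→R3 (+1); matched 2.
Augmenting path L5→R4 (+1); matched 3.
Augmenting path L3→R3→L2→R5 (+1); matched 4.
No augmenting path remains; maximum matching = 4.
König certificate: {L1, L2, L5, R3} is a vertex cover of size 4 (every listed pair touches it), so no matching can be larger.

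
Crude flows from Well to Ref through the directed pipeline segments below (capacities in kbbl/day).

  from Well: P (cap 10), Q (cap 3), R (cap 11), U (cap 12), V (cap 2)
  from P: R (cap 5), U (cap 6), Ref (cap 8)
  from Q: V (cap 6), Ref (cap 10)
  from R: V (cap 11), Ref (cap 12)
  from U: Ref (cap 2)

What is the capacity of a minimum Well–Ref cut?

25

Augment Well→P→Ref: bottleneck 8, flow now 8.
Augment Well→Q→Ref: bottleneck 3, flow now 11.
Augment Well→R→Ref: bottleneck 11, flow now 22.
Augment Well→U→Ref: bottleneck 2, flow now 24.
Augment Well→P→R→Ref: bottleneck 1, flow now 25.
No augmenting path remains; maximum flow = 25.
By max-flow min-cut, the minimum cut capacity equals the max flow.
In the residual graph, reachable from Well: {Well, P, R, U, V}.
Min-cut edges: Well→Q (3), P→Ref (8), R→Ref (12), U→Ref (2); capacity 3 + 8 + 12 + 2 = 25.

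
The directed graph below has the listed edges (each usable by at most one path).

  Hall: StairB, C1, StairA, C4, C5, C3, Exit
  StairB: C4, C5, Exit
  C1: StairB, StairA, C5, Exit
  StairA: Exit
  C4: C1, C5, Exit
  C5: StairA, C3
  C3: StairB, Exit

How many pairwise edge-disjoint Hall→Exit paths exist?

Assign every edge capacity 1; by Menger, the answer equals the max flow.
Path Hall→Exit (+1); total 1.
Path Hall→StairB→Exit (+1); total 2.
Path Hall→C1→Exit (+1); total 3.
Path Hall→StairA→Exit (+1); total 4.
Path Hall→C4→Exit (+1); total 5.
Path Hall→C3→Exit (+1); total 6.
No residual Hall→Exit path; max flow = 6.
Certifying cut of size 6: {C1→Exit, C3→Exit, C4→Exit, Hall→Exit, StairA→Exit, StairB→Exit}.

6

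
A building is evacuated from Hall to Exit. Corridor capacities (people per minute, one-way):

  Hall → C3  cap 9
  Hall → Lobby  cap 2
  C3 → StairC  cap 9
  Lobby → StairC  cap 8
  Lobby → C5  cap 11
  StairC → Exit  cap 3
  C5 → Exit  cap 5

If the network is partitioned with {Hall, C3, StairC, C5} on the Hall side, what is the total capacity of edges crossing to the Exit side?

10

Edges leaving {Hall, C3, StairC, C5}: Hall→Lobby (2), StairC→Exit (3), C5→Exit (5).
Cut capacity = 2 + 3 + 5 = 10.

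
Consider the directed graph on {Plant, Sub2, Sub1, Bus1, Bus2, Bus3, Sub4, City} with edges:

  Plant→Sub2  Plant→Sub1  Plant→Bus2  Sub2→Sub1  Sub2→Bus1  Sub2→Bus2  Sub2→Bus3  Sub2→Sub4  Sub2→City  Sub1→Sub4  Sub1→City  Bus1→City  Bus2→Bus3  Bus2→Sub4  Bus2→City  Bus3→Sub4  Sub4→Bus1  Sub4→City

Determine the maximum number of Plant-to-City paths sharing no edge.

Assign every edge capacity 1; by Menger, the answer equals the max flow.
Path Plant→Sub2→City (+1); total 1.
Path Plant→Sub1→City (+1); total 2.
Path Plant→Bus2→City (+1); total 3.
No residual Plant→City path; max flow = 3.
Certifying cut of size 3: {Plant→Bus2, Plant→Sub1, Plant→Sub2}.

3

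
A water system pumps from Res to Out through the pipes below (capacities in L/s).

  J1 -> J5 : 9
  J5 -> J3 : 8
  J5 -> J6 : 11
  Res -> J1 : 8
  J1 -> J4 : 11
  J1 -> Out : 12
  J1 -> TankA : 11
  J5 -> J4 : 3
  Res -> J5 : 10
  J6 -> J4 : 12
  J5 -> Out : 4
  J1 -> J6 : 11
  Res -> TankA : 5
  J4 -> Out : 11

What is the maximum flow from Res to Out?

18

Augment Res→J1→Out: bottleneck 8, flow now 8.
Augment Res→J5→Out: bottleneck 4, flow now 12.
Augment Res→J5→J4→Out: bottleneck 3, flow now 15.
Augment Res→J5→J6→J4→Out: bottleneck 3, flow now 18.
No augmenting path remains; maximum flow = 18.
In the residual graph, reachable from Res: {Res, TankA}.
Min-cut edges: Res→J1 (8), Res→J5 (10); capacity 8 + 10 = 18.
This cut is saturated, so no flow can exceed 18.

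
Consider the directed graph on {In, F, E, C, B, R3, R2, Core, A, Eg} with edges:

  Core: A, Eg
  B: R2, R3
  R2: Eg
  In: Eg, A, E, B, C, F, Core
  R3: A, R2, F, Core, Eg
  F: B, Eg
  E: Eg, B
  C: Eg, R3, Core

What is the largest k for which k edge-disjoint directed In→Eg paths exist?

6

Assign every edge capacity 1; by Menger, the answer equals the max flow.
Path In→Eg (+1); total 1.
Path In→F→Eg (+1); total 2.
Path In→E→Eg (+1); total 3.
Path In→C→Eg (+1); total 4.
Path In→Core→Eg (+1); total 5.
Path In→B→R3→Eg (+1); total 6.
No residual In→Eg path; max flow = 6.
Certifying cut of size 6: {In→B, In→C, In→Core, In→E, In→Eg, In→F}.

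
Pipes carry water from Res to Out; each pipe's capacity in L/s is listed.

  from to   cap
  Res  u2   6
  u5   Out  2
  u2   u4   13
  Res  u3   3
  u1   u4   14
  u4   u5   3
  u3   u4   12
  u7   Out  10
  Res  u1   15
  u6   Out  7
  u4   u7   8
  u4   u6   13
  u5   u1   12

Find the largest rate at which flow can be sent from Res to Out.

17

Augment Res→u1→u4→u5→Out: bottleneck 2, flow now 2.
Augment Res→u1→u4→u6→Out: bottleneck 7, flow now 9.
Augment Res→u1→u4→u7→Out: bottleneck 5, flow now 14.
Augment Res→u2→u4→u7→Out: bottleneck 3, flow now 17.
No augmenting path remains; maximum flow = 17.
In the residual graph, reachable from Res: {Res, u1, u2, u3, u4, u5, u6}.
Min-cut edges: u4→u7 (8), u5→Out (2), u6→Out (7); capacity 8 + 2 + 7 = 17.
This cut is saturated, so no flow can exceed 17.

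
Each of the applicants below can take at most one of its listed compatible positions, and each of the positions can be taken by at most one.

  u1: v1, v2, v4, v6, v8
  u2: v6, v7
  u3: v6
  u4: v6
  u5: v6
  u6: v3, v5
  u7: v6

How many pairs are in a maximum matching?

Unit-capacity flow: source→left, listed edges, right→sink; max matching = max flow.
Augmenting path u1→v1 (+1); matched 1.
Augmenting path u2→v6 (+1); matched 2.
Augmenting path u6→v3 (+1); matched 3.
Augmenting path u3→v6→u2→v7 (+1); matched 4.
No augmenting path remains; maximum matching = 4.
König certificate: {u1, u2, u6, v6} is a vertex cover of size 4 (every listed pair touches it), so no matching can be larger.

4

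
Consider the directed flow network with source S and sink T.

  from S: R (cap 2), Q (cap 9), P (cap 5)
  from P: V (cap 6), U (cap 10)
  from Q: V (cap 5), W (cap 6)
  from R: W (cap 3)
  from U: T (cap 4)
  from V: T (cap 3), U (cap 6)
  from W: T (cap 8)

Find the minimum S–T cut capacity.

Augment S→P→U→T: bottleneck 4, flow now 4.
Augment S→P→V→T: bottleneck 1, flow now 5.
Augment S→Q→V→T: bottleneck 2, flow now 7.
Augment S→Q→W→T: bottleneck 6, flow now 13.
Augment S→R→W→T: bottleneck 2, flow now 15.
No augmenting path remains; maximum flow = 15.
By max-flow min-cut, the minimum cut capacity equals the max flow.
In the residual graph, reachable from S: {S, P, Q, U, V}.
Min-cut edges: S→R (2), Q→W (6), U→T (4), V→T (3); capacity 2 + 6 + 4 + 3 = 15.

15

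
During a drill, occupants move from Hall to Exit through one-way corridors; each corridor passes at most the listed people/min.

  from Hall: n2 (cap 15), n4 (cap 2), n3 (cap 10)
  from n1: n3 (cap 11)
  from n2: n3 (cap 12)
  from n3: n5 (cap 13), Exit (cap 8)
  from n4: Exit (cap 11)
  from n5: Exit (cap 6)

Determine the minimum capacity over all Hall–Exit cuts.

16

Augment Hall→n3→Exit: bottleneck 8, flow now 8.
Augment Hall→n4→Exit: bottleneck 2, flow now 10.
Augment Hall→n3→n5→Exit: bottleneck 2, flow now 12.
Augment Hall→n2→n3→n5→Exit: bottleneck 4, flow now 16.
No augmenting path remains; maximum flow = 16.
By max-flow min-cut, the minimum cut capacity equals the max flow.
In the residual graph, reachable from Hall: {Hall, n2, n3, n5}.
Min-cut edges: Hall→n4 (2), n3→Exit (8), n5→Exit (6); capacity 2 + 8 + 6 = 16.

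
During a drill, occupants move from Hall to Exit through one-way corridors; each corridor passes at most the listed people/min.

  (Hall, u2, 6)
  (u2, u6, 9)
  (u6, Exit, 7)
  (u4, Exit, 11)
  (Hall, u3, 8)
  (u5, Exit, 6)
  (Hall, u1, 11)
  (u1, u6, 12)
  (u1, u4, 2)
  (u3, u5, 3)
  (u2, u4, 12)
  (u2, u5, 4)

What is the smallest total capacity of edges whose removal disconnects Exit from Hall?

Augment Hall→u1→u4→Exit: bottleneck 2, flow now 2.
Augment Hall→u1→u6→Exit: bottleneck 7, flow now 9.
Augment Hall→u2→u4→Exit: bottleneck 6, flow now 15.
Augment Hall→u3→u5→Exit: bottleneck 3, flow now 18.
No augmenting path remains; maximum flow = 18.
By max-flow min-cut, the minimum cut capacity equals the max flow.
In the residual graph, reachable from Hall: {Hall, u1, u3, u6}.
Min-cut edges: Hall→u2 (6), u1→u4 (2), u3→u5 (3), u6→Exit (7); capacity 6 + 2 + 3 + 7 = 18.

18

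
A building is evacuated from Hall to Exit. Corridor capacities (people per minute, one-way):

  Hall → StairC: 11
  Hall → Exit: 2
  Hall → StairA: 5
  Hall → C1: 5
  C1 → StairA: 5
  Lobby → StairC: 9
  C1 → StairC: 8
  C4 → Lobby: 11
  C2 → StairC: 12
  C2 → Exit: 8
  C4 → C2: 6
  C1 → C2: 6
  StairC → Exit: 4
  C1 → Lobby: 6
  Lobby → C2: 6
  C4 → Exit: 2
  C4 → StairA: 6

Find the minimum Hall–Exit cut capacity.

11

Augment Hall→Exit: bottleneck 2, flow now 2.
Augment Hall→StairC→Exit: bottleneck 4, flow now 6.
Augment Hall→C1→C2→Exit: bottleneck 5, flow now 11.
No augmenting path remains; maximum flow = 11.
By max-flow min-cut, the minimum cut capacity equals the max flow.
In the residual graph, reachable from Hall: {Hall, StairA, StairC}.
Min-cut edges: Hall→C1 (5), Hall→Exit (2), StairC→Exit (4); capacity 5 + 2 + 4 = 11.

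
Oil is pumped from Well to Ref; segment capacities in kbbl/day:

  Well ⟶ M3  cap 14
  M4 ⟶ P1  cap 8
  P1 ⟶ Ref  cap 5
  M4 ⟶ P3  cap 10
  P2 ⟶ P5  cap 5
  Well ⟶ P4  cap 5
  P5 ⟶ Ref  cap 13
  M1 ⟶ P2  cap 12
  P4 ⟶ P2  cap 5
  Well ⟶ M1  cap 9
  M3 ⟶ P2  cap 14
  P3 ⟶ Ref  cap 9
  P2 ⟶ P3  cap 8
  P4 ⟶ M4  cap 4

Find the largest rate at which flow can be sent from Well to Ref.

17

Augment Well→M1→P2→P5→Ref: bottleneck 5, flow now 5.
Augment Well→M1→P2→P3→Ref: bottleneck 4, flow now 9.
Augment Well→M3→P2→P3→Ref: bottleneck 4, flow now 13.
Augment Well→P4→M4→P1→Ref: bottleneck 4, flow now 17.
No augmenting path remains; maximum flow = 17.
In the residual graph, reachable from Well: {Well, M1, M3, P4, P2}.
Min-cut edges: P4→M4 (4), P2→P5 (5), P2→P3 (8); capacity 4 + 5 + 8 = 17.
This cut is saturated, so no flow can exceed 17.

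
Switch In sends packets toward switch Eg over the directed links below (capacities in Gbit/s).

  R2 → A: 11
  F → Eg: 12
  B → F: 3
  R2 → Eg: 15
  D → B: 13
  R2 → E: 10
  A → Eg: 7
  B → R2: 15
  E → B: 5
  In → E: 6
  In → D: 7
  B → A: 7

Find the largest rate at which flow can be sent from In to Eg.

12

Augment In→E→B→A→Eg: bottleneck 5, flow now 5.
Augment In→D→B→A→Eg: bottleneck 2, flow now 7.
Augment In→D→B→F→Eg: bottleneck 3, flow now 10.
Augment In→D→B→R2→Eg: bottleneck 2, flow now 12.
No augmenting path remains; maximum flow = 12.
In the residual graph, reachable from In: {In, E}.
Min-cut edges: In→D (7), E→B (5); capacity 7 + 5 = 12.
This cut is saturated, so no flow can exceed 12.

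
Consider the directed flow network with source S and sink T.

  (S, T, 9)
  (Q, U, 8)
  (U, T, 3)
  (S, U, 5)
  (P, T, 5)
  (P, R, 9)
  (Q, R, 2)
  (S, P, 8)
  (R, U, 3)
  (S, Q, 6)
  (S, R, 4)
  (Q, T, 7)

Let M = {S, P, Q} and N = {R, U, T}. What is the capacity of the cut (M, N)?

49

Edges leaving {S, P, Q}: S→R (4), S→U (5), S→T (9), P→R (9), P→T (5), Q→R (2), Q→U (8), Q→T (7).
Cut capacity = 4 + 5 + 9 + 9 + 5 + 2 + 8 + 7 = 49.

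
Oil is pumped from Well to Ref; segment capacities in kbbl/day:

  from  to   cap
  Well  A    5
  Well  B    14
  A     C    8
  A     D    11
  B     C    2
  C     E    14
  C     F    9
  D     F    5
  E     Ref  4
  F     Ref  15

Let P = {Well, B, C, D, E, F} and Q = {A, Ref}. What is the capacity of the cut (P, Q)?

24

Edges leaving {Well, B, C, D, E, F}: Well→A (5), E→Ref (4), F→Ref (15).
Cut capacity = 5 + 4 + 15 = 24.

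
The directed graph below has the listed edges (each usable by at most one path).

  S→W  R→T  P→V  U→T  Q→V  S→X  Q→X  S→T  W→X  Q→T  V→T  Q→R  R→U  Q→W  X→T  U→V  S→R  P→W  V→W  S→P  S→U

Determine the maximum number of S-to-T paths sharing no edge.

5

Assign every edge capacity 1; by Menger, the answer equals the max flow.
Path S→T (+1); total 1.
Path S→R→T (+1); total 2.
Path S→U→T (+1); total 3.
Path S→X→T (+1); total 4.
Path S→P→V→T (+1); total 5.
No residual S→T path; max flow = 5.
Certifying cut of size 5: {S→P, S→R, S→T, S→U, X→T}.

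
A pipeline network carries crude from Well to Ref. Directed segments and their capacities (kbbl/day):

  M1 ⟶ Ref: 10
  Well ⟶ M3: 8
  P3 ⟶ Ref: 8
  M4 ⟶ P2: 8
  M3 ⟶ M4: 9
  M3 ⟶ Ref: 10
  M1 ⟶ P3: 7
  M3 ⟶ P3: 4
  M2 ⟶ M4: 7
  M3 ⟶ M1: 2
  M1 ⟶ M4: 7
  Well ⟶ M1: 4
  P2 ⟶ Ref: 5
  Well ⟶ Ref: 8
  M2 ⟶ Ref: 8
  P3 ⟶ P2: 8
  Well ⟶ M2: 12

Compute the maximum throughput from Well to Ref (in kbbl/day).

32

Augment Well→Ref: bottleneck 8, flow now 8.
Augment Well→M3→Ref: bottleneck 8, flow now 16.
Augment Well→M2→Ref: bottleneck 8, flow now 24.
Augment Well→M1→Ref: bottleneck 4, flow now 28.
Augment Well→M2→M4→P2→Ref: bottleneck 4, flow now 32.
No augmenting path remains; maximum flow = 32.
In the residual graph, reachable from Well: {Well}.
Min-cut edges: Well→M3 (8), Well→M2 (12), Well→M1 (4), Well→Ref (8); capacity 8 + 12 + 4 + 8 = 32.
This cut is saturated, so no flow can exceed 32.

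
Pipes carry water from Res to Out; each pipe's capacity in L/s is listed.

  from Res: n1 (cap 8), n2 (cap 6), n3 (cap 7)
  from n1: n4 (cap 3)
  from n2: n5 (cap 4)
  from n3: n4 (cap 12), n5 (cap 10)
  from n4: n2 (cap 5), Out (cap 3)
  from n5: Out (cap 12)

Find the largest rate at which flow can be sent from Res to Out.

14

Augment Res→n1→n4→Out: bottleneck 3, flow now 3.
Augment Res→n2→n5→Out: bottleneck 4, flow now 7.
Augment Res→n3→n5→Out: bottleneck 7, flow now 14.
No augmenting path remains; maximum flow = 14.
In the residual graph, reachable from Res: {Res, n1, n2}.
Min-cut edges: Res→n3 (7), n1→n4 (3), n2→n5 (4); capacity 7 + 3 + 4 = 14.
This cut is saturated, so no flow can exceed 14.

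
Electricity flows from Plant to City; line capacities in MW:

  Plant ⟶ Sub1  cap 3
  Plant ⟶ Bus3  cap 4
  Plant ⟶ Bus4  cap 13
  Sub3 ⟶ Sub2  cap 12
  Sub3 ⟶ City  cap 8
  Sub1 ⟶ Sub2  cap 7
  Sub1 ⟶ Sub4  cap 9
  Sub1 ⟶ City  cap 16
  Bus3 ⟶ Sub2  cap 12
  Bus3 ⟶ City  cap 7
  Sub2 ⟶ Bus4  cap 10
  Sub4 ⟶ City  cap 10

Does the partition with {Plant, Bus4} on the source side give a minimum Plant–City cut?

Given cut capacity: 3 + 4 = 7.
Augment Plant→Sub1→City: bottleneck 3, flow now 3.
Augment Plant→Bus3→City: bottleneck 4, flow now 7.
No augmenting path remains; maximum flow = 7.
Cut capacity 7 equals the max flow, so it is a minimum cut.

Yes — it is a minimum cut (capacity 7).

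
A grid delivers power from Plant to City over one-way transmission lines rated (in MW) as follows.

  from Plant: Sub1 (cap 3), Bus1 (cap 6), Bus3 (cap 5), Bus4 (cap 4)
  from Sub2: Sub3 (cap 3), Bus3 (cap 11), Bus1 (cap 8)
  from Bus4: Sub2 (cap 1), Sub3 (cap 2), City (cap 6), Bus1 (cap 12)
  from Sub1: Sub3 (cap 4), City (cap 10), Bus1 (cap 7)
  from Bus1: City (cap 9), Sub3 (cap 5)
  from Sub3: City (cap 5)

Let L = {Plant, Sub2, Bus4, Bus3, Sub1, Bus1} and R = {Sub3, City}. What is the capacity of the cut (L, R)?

39

Edges leaving {Plant, Sub2, Bus4, Bus3, Sub1, Bus1}: Sub2→Sub3 (3), Bus4→Sub3 (2), Bus4→City (6), Sub1→Sub3 (4), Sub1→City (10), Bus1→Sub3 (5), Bus1→City (9).
Cut capacity = 3 + 2 + 6 + 4 + 10 + 5 + 9 = 39.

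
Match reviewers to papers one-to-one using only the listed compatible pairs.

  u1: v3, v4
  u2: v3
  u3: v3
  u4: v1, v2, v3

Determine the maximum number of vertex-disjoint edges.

3

Unit-capacity flow: source→left, listed edges, right→sink; max matching = max flow.
Augmenting path u1→v3 (+1); matched 1.
Augmenting path u4→v1 (+1); matched 2.
Augmenting path u2→v3→u1→v4 (+1); matched 3.
No augmenting path remains; maximum matching = 3.
König certificate: {u1, u4, v3} is a vertex cover of size 3 (every listed pair touches it), so no matching can be larger.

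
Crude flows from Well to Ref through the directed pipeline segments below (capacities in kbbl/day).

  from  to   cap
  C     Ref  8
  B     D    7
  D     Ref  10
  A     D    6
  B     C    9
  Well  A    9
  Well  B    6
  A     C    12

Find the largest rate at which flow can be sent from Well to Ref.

15

Augment Well→A→C→Ref: bottleneck 8, flow now 8.
Augment Well→A→D→Ref: bottleneck 1, flow now 9.
Augment Well→B→D→Ref: bottleneck 6, flow now 15.
No augmenting path remains; maximum flow = 15.
In the residual graph, reachable from Well: {Well}.
Min-cut edges: Well→A (9), Well→B (6); capacity 9 + 6 = 15.
This cut is saturated, so no flow can exceed 15.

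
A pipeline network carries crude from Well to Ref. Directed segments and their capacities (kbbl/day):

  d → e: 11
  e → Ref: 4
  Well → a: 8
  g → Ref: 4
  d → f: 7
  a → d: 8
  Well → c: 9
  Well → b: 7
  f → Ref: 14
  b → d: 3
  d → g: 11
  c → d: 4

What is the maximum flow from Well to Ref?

15

Augment Well→a→d→e→Ref: bottleneck 4, flow now 4.
Augment Well→a→d→f→Ref: bottleneck 4, flow now 8.
Augment Well→b→d→f→Ref: bottleneck 3, flow now 11.
Augment Well→c→d→g→Ref: bottleneck 4, flow now 15.
No augmenting path remains; maximum flow = 15.
In the residual graph, reachable from Well: {Well, b, c}.
Min-cut edges: Well→a (8), b→d (3), c→d (4); capacity 8 + 3 + 4 = 15.
This cut is saturated, so no flow can exceed 15.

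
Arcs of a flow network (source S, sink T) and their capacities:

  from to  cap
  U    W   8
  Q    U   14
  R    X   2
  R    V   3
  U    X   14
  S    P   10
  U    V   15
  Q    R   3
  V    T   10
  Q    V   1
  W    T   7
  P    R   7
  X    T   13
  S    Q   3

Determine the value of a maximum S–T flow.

8

Augment S→Q→V→T: bottleneck 1, flow now 1.
Augment S→P→R→V→T: bottleneck 3, flow now 4.
Augment S→P→R→X→T: bottleneck 2, flow now 6.
Augment S→Q→U→V→T: bottleneck 2, flow now 8.
No augmenting path remains; maximum flow = 8.
In the residual graph, reachable from S: {S, P, R}.
Min-cut edges: S→Q (3), R→V (3), R→X (2); capacity 3 + 3 + 2 = 8.
This cut is saturated, so no flow can exceed 8.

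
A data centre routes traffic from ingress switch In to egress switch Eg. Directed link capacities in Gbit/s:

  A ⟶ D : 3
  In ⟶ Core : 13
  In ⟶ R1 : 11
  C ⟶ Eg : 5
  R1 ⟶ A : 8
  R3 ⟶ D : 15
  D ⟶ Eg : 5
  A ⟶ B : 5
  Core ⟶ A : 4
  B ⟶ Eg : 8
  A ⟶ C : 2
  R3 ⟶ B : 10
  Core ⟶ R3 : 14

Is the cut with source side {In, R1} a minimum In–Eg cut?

Given cut capacity: 13 + 8 = 21.
Augment In→R1→A→B→Eg: bottleneck 5, flow now 5.
Augment In→R1→A→D→Eg: bottleneck 3, flow now 8.
Augment In→Core→R3→B→Eg: bottleneck 3, flow now 11.
Augment In→Core→R3→D→Eg: bottleneck 2, flow now 13.
Augment In→Core→A→C→Eg: bottleneck 2, flow now 15.
No augmenting path remains; maximum flow = 15.
In the residual graph, reachable from In: {In, R1, Core, R3, A, B, D}.
Min-cut edges: A→C (2), B→Eg (8), D→Eg (5); capacity 2 + 8 + 5 = 15.
Cut capacity 21 exceeds the max flow 15, so it is not minimum.

No — its capacity is 21, but the minimum cut has capacity 15.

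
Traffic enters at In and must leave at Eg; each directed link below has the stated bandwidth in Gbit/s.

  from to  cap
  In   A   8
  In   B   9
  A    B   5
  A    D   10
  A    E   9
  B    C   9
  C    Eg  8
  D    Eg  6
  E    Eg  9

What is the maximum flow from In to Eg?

16

Augment In→A→D→Eg: bottleneck 6, flow now 6.
Augment In→A→E→Eg: bottleneck 2, flow now 8.
Augment In→B→C→Eg: bottleneck 8, flow now 16.
No augmenting path remains; maximum flow = 16.
In the residual graph, reachable from In: {In, B, C}.
Min-cut edges: In→A (8), C→Eg (8); capacity 8 + 8 = 16.
This cut is saturated, so no flow can exceed 16.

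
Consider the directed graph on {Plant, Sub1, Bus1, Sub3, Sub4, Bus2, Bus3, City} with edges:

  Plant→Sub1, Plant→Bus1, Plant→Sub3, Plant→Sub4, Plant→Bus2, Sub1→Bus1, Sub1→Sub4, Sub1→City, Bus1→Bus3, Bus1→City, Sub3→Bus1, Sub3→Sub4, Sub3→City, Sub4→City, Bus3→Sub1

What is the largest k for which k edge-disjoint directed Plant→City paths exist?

4

Assign every edge capacity 1; by Menger, the answer equals the max flow.
Path Plant→Sub1→City (+1); total 1.
Path Plant→Bus1→City (+1); total 2.
Path Plant→Sub3→City (+1); total 3.
Path Plant→Sub4→City (+1); total 4.
No residual Plant→City path; max flow = 4.
Certifying cut of size 4: {Plant→Bus1, Plant→Sub1, Plant→Sub3, Plant→Sub4}.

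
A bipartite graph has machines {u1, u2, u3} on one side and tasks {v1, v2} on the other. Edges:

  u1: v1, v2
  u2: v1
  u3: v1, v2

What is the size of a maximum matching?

Unit-capacity flow: source→left, listed edges, right→sink; max matching = max flow.
Augmenting path u1→v1 (+1); matched 1.
Augmenting path u3→v2 (+1); matched 2.
No augmenting path remains; maximum matching = 2.
König certificate: {v1, v2} is a vertex cover of size 2 (every listed pair touches it), so no matching can be larger.

2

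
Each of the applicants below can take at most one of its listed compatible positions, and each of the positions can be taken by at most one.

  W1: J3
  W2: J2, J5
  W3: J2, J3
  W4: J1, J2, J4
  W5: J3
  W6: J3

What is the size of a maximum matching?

Unit-capacity flow: source→left, listed edges, right→sink; max matching = max flow.
Augmenting path W1→J3 (+1); matched 1.
Augmenting path W2→J2 (+1); matched 2.
Augmenting path W4→J1 (+1); matched 3.
Augmenting path W3→J2→W2→J5 (+1); matched 4.
No augmenting path remains; maximum matching = 4.
König certificate: {W2, W3, W4, J3} is a vertex cover of size 4 (every listed pair touches it), so no matching can be larger.

4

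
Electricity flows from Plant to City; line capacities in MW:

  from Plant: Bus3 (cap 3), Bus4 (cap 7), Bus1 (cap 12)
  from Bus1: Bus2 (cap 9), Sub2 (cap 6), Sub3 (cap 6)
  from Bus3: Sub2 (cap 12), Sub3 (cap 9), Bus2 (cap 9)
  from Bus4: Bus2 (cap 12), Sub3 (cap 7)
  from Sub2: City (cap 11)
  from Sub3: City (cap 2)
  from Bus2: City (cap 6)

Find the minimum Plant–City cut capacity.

17

Augment Plant→Bus1→Sub2→City: bottleneck 6, flow now 6.
Augment Plant→Bus1→Sub3→City: bottleneck 2, flow now 8.
Augment Plant→Bus1→Bus2→City: bottleneck 4, flow now 12.
Augment Plant→Bus3→Sub2→City: bottleneck 3, flow now 15.
Augment Plant→Bus4→Bus2→City: bottleneck 2, flow now 17.
No augmenting path remains; maximum flow = 17.
By max-flow min-cut, the minimum cut capacity equals the max flow.
In the residual graph, reachable from Plant: {Plant, Bus1, Bus4, Sub3, Bus2}.
Min-cut edges: Plant→Bus3 (3), Bus1→Sub2 (6), Sub3→City (2), Bus2→City (6); capacity 3 + 6 + 2 + 6 = 17.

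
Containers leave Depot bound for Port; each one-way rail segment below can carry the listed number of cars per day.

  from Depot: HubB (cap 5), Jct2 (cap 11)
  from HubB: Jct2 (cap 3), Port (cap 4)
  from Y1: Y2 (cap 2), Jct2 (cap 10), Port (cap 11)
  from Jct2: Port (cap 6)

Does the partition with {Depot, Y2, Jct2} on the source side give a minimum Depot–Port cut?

Given cut capacity: 5 + 6 = 11.
Augment Depot→HubB→Port: bottleneck 4, flow now 4.
Augment Depot→Jct2→Port: bottleneck 6, flow now 10.
No augmenting path remains; maximum flow = 10.
In the residual graph, reachable from Depot: {Depot, HubB, Jct2}.
Min-cut edges: HubB→Port (4), Jct2→Port (6); capacity 4 + 6 = 10.
Cut capacity 11 exceeds the max flow 10, so it is not minimum.

No — its capacity is 11, but the minimum cut has capacity 10.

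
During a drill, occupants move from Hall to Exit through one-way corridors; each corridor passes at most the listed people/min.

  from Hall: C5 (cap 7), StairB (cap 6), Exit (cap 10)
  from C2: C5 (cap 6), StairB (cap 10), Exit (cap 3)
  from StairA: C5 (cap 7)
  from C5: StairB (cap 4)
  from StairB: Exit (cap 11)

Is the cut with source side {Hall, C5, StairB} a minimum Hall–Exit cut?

Given cut capacity: 10 + 11 = 21.
Augment Hall→Exit: bottleneck 10, flow now 10.
Augment Hall→StairB→Exit: bottleneck 6, flow now 16.
Augment Hall→C5→StairB→Exit: bottleneck 4, flow now 20.
No augmenting path remains; maximum flow = 20.
In the residual graph, reachable from Hall: {Hall, C5}.
Min-cut edges: Hall→StairB (6), Hall→Exit (10), C5→StairB (4); capacity 6 + 10 + 4 = 20.
Cut capacity 21 exceeds the max flow 20, so it is not minimum.

No — its capacity is 21, but the minimum cut has capacity 20.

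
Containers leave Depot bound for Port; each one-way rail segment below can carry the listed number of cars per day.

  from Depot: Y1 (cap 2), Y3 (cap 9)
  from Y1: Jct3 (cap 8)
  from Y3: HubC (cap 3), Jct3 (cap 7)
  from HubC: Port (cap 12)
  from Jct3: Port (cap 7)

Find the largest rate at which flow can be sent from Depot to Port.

10

Augment Depot→Y1→Jct3→Port: bottleneck 2, flow now 2.
Augment Depot→Y3→HubC→Port: bottleneck 3, flow now 5.
Augment Depot→Y3→Jct3→Port: bottleneck 5, flow now 10.
No augmenting path remains; maximum flow = 10.
In the residual graph, reachable from Depot: {Depot, Y1, Y3, Jct3}.
Min-cut edges: Y3→HubC (3), Jct3→Port (7); capacity 3 + 7 = 10.
This cut is saturated, so no flow can exceed 10.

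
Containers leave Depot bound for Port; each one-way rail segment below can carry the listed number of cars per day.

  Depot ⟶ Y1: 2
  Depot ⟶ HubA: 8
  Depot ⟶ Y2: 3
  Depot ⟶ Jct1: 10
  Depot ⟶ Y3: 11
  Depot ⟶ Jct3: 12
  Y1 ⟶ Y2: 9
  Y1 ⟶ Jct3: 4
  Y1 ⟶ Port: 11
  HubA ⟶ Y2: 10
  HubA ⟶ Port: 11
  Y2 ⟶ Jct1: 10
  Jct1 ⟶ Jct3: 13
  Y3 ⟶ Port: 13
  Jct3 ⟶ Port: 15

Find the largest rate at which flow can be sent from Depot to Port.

36

Augment Depot→Y1→Port: bottleneck 2, flow now 2.
Augment Depot→HubA→Port: bottleneck 8, flow now 10.
Augment Depot→Y3→Port: bottleneck 11, flow now 21.
Augment Depot→Jct3→Port: bottleneck 12, flow now 33.
Augment Depot→Jct1→Jct3→Port: bottleneck 3, flow now 36.
No augmenting path remains; maximum flow = 36.
In the residual graph, reachable from Depot: {Depot, Y2, Jct1, Jct3}.
Min-cut edges: Depot→Y1 (2), Depot→HubA (8), Depot→Y3 (11), Jct3→Port (15); capacity 2 + 8 + 11 + 15 = 36.
This cut is saturated, so no flow can exceed 36.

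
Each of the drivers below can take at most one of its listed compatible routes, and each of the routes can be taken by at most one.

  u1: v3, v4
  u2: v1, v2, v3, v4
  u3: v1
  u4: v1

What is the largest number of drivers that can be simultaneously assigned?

Unit-capacity flow: source→left, listed edges, right→sink; max matching = max flow.
Augmenting path u1→v3 (+1); matched 1.
Augmenting path u2→v1 (+1); matched 2.
Augmenting path u3→v1→u2→v2 (+1); matched 3.
No augmenting path remains; maximum matching = 3.
König certificate: {u1, u2, v1} is a vertex cover of size 3 (every listed pair touches it), so no matching can be larger.

3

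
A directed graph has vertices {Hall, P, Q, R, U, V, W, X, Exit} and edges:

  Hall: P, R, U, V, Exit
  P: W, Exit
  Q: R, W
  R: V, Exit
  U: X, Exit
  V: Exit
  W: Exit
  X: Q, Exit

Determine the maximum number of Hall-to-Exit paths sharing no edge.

Assign every edge capacity 1; by Menger, the answer equals the max flow.
Path Hall→Exit (+1); total 1.
Path Hall→P→Exit (+1); total 2.
Path Hall→R→Exit (+1); total 3.
Path Hall→U→Exit (+1); total 4.
Path Hall→V→Exit (+1); total 5.
No residual Hall→Exit path; max flow = 5.
Certifying cut of size 5: {Hall→Exit, Hall→P, Hall→R, Hall→U, Hall→V}.

5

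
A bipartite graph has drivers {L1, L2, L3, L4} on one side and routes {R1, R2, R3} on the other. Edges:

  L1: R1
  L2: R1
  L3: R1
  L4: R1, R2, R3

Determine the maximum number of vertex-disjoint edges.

Unit-capacity flow: source→left, listed edges, right→sink; max matching = max flow.
Augmenting path L1→R1 (+1); matched 1.
Augmenting path L4→R2 (+1); matched 2.
No augmenting path remains; maximum matching = 2.
König certificate: {L4, R1} is a vertex cover of size 2 (every listed pair touches it), so no matching can be larger.

2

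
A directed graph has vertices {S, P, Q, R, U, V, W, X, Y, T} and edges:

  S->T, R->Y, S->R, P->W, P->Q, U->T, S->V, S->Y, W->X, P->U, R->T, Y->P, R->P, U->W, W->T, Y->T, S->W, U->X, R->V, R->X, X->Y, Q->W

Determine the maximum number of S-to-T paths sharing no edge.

4

Assign every edge capacity 1; by Menger, the answer equals the max flow.
Path S→T (+1); total 1.
Path S→R→T (+1); total 2.
Path S→W→T (+1); total 3.
Path S→Y→T (+1); total 4.
No residual S→T path; max flow = 4.
Certifying cut of size 4: {S→R, S→T, S→W, S→Y}.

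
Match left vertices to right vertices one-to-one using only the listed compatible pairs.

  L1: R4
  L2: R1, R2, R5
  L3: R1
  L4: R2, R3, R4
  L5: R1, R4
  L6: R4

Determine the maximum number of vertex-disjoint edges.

Unit-capacity flow: source→left, listed edges, right→sink; max matching = max flow.
Augmenting path L1→R4 (+1); matched 1.
Augmenting path L2→R1 (+1); matched 2.
Augmenting path L4→R2 (+1); matched 3.
Augmenting path L3→R1→L2→R5 (+1); matched 4.
No augmenting path remains; maximum matching = 4.
König certificate: {L2, L4, R1, R4} is a vertex cover of size 4 (every listed pair touches it), so no matching can be larger.

4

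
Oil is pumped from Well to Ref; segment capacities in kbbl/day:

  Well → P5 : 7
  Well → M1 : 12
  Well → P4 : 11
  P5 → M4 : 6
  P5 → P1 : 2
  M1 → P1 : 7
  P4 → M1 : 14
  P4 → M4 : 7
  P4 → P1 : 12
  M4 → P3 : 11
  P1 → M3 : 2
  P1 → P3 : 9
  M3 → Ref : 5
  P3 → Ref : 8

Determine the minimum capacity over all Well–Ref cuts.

Augment Well→P5→M4→P3→Ref: bottleneck 6, flow now 6.
Augment Well→P5→P1→M3→Ref: bottleneck 1, flow now 7.
Augment Well→M1→P1→M3→Ref: bottleneck 1, flow now 8.
Augment Well→M1→P1→P3→Ref: bottleneck 2, flow now 10.
No augmenting path remains; maximum flow = 10.
By max-flow min-cut, the minimum cut capacity equals the max flow.
In the residual graph, reachable from Well: {Well, P5, M1, P4, M4, P1, P3}.
Min-cut edges: P1→M3 (2), P3→Ref (8); capacity 2 + 8 = 10.

10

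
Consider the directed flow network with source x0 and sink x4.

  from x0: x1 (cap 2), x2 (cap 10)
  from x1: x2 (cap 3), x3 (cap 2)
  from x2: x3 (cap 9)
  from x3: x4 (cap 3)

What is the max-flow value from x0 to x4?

Augment x0→x1→x3→x4: bottleneck 2, flow now 2.
Augment x0→x2→x3→x4: bottleneck 1, flow now 3.
No augmenting path remains; maximum flow = 3.
In the residual graph, reachable from x0: {x0, x1, x2, x3}.
Min-cut edges: x3→x4 (3); capacity 3 = 3.
This cut is saturated, so no flow can exceed 3.

3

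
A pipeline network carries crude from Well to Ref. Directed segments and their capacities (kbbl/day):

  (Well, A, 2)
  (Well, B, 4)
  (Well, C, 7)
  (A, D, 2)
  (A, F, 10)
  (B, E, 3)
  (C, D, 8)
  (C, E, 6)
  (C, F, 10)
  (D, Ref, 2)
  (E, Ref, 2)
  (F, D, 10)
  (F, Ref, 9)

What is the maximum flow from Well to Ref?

11

Augment Well→A→D→Ref: bottleneck 2, flow now 2.
Augment Well→B→E→Ref: bottleneck 2, flow now 4.
Augment Well→C→F→Ref: bottleneck 7, flow now 11.
No augmenting path remains; maximum flow = 11.
In the residual graph, reachable from Well: {Well, B, E}.
Min-cut edges: Well→A (2), Well→C (7), E→Ref (2); capacity 2 + 7 + 2 = 11.
This cut is saturated, so no flow can exceed 11.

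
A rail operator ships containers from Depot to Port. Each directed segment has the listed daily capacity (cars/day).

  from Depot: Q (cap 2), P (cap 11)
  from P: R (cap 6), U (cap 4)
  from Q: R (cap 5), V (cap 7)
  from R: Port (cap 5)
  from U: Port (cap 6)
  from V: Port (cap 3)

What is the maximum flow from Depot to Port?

Augment Depot→P→R→Port: bottleneck 5, flow now 5.
Augment Depot→P→U→Port: bottleneck 4, flow now 9.
Augment Depot→Q→V→Port: bottleneck 2, flow now 11.
No augmenting path remains; maximum flow = 11.
In the residual graph, reachable from Depot: {Depot, P, R}.
Min-cut edges: Depot→Q (2), P→U (4), R→Port (5); capacity 2 + 4 + 5 = 11.
This cut is saturated, so no flow can exceed 11.

11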